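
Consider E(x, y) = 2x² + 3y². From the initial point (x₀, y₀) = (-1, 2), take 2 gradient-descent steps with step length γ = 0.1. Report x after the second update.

-0.36

∇E = (4x, 6y)
Step 1: at (-1, 2), ∇E = (-4, 12) → (-1, 2) − 0.1·(-4, 12) = (-0.6, 0.8)
Step 2: at (-0.6, 0.8), ∇E = (-2.4, 4.8) → (-0.6, 0.8) − 0.1·(-2.4, 4.8) = (-0.36, 0.32)
x = -0.36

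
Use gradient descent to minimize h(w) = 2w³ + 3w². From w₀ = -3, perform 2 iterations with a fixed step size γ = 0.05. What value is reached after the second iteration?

-10.272

h′(w) = 6w² + 6w
Step 1: h′(-3) = 36; w₁ = -3 − 0.05·36 = -4.8
Step 2: h′(-4.8) = 109.44; w₂ = -4.8 − 0.05·109.44 = -10.272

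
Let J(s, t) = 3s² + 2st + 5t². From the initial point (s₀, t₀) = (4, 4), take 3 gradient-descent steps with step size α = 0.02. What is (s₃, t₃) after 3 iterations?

(2.403072, 1.724672)

∇J = (6s + 2t, 2s + 10t)
Step 1: at (4, 4), ∇J = (32, 48) → (4, 4) − 0.02·(32, 48) = (3.36, 3.04)
Step 2: at (3.36, 3.04), ∇J = (26.24, 37.12) → (3.36, 3.04) − 0.02·(26.24, 37.12) = (2.8352, 2.2976)
Step 3: at (2.8352, 2.2976), ∇J = (21.6064, 28.6464) → (2.8352, 2.2976) − 0.02·(21.6064, 28.6464) = (2.403072, 1.724672)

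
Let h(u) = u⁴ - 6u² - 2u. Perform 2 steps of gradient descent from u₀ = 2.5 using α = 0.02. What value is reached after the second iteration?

1.84349848

h′(u) = 4u³ - 12u - 2
u₁ = 2.5 − 0.02·30.5 = 1.89
u₂ = 1.89 − 0.02·2.325076 = 1.84349848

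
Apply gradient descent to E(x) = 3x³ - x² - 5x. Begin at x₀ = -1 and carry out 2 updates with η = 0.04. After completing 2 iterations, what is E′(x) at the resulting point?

24.173668491264

E′(x) = 9x² - 2x - 5
x₁ = -1 − 0.04·6 = -1.24
x₂ = -1.24 − 0.04·11.3184 = -1.692736
E′(x) at (-1.692736) = 24.173668491264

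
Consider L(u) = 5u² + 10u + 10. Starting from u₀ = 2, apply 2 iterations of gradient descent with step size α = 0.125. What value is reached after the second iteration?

-0.8125

L′(u) = 10u + 10
u₁ = 2 − 0.125·30 = -1.75
u₂ = -1.75 − 0.125·(-7.5) = -0.8125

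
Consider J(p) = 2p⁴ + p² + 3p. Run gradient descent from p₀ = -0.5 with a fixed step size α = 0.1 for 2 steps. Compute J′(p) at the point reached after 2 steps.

J′(p) = 8p³ + 2p + 3
Step 1: J′(-0.5) = 1; p₁ = -0.5 − 0.1·1 = -0.6
Step 2: J′(-0.6) = 0.072; p₂ = -0.6 − 0.1·0.072 = -0.6072
J′(p) at (-0.6072) = -0.005357481984

-0.005357481984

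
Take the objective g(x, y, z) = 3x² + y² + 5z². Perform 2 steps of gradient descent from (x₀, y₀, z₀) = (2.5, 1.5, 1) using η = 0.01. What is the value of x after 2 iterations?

∇g = (6x, 2y, 10z)
Step 1: at (2.5, 1.5, 1), ∇g = (15, 3, 10) → (2.5, 1.5, 1) − 0.01·(15, 3, 10) = (2.35, 1.47, 0.9)
Step 2: at (2.35, 1.47, 0.9), ∇g = (14.1, 2.94, 9) → (2.35, 1.47, 0.9) − 0.01·(14.1, 2.94, 9) = (2.209, 1.4406, 0.81)
x = 2.209

2.209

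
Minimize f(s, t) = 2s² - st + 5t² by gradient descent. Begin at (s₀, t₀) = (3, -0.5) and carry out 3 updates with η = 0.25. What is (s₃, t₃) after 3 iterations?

(-0.5703125, 3.515625)

∇f = (4s - t, -s + 10t)
Step 1: at (3, -0.5), ∇f = (12.5, -8) → (3, -0.5) − 0.25·(12.5, -8) = (-0.125, 1.5)
Step 2: at (-0.125, 1.5), ∇f = (-2, 15.125) → (-0.125, 1.5) − 0.25·(-2, 15.125) = (0.375, -2.28125)
Step 3: at (0.375, -2.28125), ∇f = (3.78125, -23.1875) → (0.375, -2.28125) − 0.25·(3.78125, -23.1875) = (-0.5703125, 3.515625)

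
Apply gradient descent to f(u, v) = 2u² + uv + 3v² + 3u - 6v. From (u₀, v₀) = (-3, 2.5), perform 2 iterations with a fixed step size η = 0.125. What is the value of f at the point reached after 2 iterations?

∇f = (4u + v + 3, u + 6v - 6)
(u₁, v₁) = (-3, 2.5) − 0.125·(-6.5, 6) = (-2.1875, 1.75)
(u₂, v₂) = (-2.1875, 1.75) − 0.125·(-4, 2.3125) = (-1.6875, 1.4609375)
f(-1.6875, 1.4609375) = -4.19512939453125

-4.19512939453125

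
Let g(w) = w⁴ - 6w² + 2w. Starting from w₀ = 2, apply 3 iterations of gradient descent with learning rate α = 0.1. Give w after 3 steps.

g′(w) = 4w³ - 12w + 2
Step 1: g′(2) = 10; w₁ = 2 − 0.1·10 = 1
Step 2: g′(1) = -6; w₂ = 1 − 0.1·(-6) = 1.6
Step 3: g′(1.6) = -0.816; w₃ = 1.6 − 0.1·(-0.816) = 1.6816

1.6816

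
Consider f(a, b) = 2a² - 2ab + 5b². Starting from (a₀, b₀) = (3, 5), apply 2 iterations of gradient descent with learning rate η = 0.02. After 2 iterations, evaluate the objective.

∇f = (4a - 2b, -2a + 10b)
Step 1: at (3, 5), ∇f = (2, 44) → (3, 5) − 0.02·(2, 44) = (2.96, 4.12)
Step 2: at (2.96, 4.12), ∇f = (3.6, 35.28) → (2.96, 4.12) − 0.02·(3.6, 35.28) = (2.888, 3.4144)
f(2.888, 3.4144) = 55.2501504

55.2501504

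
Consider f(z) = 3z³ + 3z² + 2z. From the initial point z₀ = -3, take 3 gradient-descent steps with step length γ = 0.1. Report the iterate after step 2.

-85.225

f′(z) = 9z² + 6z + 2
z₁ = -3 − 0.1·65 = -9.5
z₂ = -9.5 − 0.1·757.25 = -85.225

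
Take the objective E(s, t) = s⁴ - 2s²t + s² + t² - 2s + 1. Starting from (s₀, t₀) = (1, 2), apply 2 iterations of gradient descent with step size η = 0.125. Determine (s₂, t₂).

(1, 1.875)

∇E = (4s³ - 4st + 2s - 2, -2s² + 2t)
(s₁, t₁) = (1, 2) − 0.125·(-4, 2) = (1.5, 1.75)
(s₂, t₂) = (1.5, 1.75) − 0.125·(4, -1) = (1, 1.875)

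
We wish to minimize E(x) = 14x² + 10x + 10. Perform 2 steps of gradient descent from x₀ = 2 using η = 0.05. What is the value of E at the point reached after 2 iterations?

10.2056

E′(x) = 28x + 10
Step 1: E′(2) = 66; x₁ = 2 − 0.05·66 = -1.3
Step 2: E′(-1.3) = -26.4; x₂ = -1.3 − 0.05·(-26.4) = 0.02
E(0.02) = 10.2056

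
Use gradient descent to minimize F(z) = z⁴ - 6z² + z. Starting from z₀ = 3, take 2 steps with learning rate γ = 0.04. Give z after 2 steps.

0.07831808

F′(z) = 4z³ - 12z + 1
z₁ = 3 − 0.04·73 = 0.08
z₂ = 0.08 − 0.04·0.042048 = 0.07831808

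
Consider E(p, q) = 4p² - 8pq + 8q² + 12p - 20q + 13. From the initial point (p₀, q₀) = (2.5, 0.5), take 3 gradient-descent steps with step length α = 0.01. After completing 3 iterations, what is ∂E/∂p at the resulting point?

∇E = (8p - 8q + 12, -8p + 16q - 20)
Step 1: at (2.5, 0.5), ∇E = (28, -32) → (2.5, 0.5) − 0.01·(28, -32) = (2.22, 0.82)
Step 2: at (2.22, 0.82), ∇E = (23.2, -24.64) → (2.22, 0.82) − 0.01·(23.2, -24.64) = (1.988, 1.0664)
Step 3: at (1.988, 1.0664), ∇E = (19.3728, -18.8416) → (1.988, 1.0664) − 0.01·(19.3728, -18.8416) = (1.794272, 1.254816)
∂E/∂p at (1.794272, 1.254816) = 16.315648

16.315648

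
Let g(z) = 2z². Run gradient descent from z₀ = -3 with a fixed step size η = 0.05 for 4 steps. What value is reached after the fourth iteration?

-1.2288

g′(z) = 4z
z₁ = -3 − 0.05·(-12) = -2.4
z₂ = -2.4 − 0.05·(-9.6) = -1.92
z₃ = -1.92 − 0.05·(-7.68) = -1.536
z₄ = -1.536 − 0.05·(-6.144) = -1.2288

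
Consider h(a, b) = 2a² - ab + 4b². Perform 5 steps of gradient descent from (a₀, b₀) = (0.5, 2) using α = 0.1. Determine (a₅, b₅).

∇h = (4a - b, -a + 8b)
Step 1: at (0.5, 2), ∇h = (0, 15.5) → (0.5, 2) − 0.1·(0, 15.5) = (0.5, 0.45)
Step 2: at (0.5, 0.45), ∇h = (1.55, 3.1) → (0.5, 0.45) − 0.1·(1.55, 3.1) = (0.345, 0.14)
Step 3: at (0.345, 0.14), ∇h = (1.24, 0.775) → (0.345, 0.14) − 0.1·(1.24, 0.775) = (0.221, 0.0625)
Step 4: at (0.221, 0.0625), ∇h = (0.8215, 0.279) → (0.221, 0.0625) − 0.1·(0.8215, 0.279) = (0.13885, 0.0346)
Step 5: at (0.13885, 0.0346), ∇h = (0.5208, 0.13795) → (0.13885, 0.0346) − 0.1·(0.5208, 0.13795) = (0.08677, 0.020805)

(0.08677, 0.020805)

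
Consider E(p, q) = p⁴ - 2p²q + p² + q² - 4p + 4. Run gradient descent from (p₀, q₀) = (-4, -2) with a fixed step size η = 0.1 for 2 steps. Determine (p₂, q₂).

(-6992.56, 136.48)

∇E = (4p³ - 4pq + 2p - 4, -2p² + 2q)
(p₁, q₁) = (-4, -2) − 0.1·(-300, -36) = (26, 1.6)
(p₂, q₂) = (26, 1.6) − 0.1·(70185.6, -1348.8) = (-6992.56, 136.48)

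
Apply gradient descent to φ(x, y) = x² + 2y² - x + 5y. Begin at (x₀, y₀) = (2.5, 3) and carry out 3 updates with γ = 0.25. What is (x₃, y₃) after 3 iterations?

∇φ = (2x - 1, 4y + 5)
Step 1: at (2.5, 3), ∇φ = (4, 17) → (2.5, 3) − 0.25·(4, 17) = (1.5, -1.25)
Step 2: at (1.5, -1.25), ∇φ = (2, 0) → (1.5, -1.25) − 0.25·(2, 0) = (1, -1.25)
Step 3: at (1, -1.25), ∇φ = (1, 0) → (1, -1.25) − 0.25·(1, 0) = (0.75, -1.25)

(0.75, -1.25)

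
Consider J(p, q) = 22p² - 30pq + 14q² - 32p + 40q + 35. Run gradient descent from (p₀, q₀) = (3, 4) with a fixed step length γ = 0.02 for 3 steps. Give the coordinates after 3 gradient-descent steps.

∇J = (44p - 30q - 32, -30p + 28q + 40)
(p₁, q₁) = (3, 4) − 0.02·(-20, 62) = (3.4, 2.76)
(p₂, q₂) = (3.4, 2.76) − 0.02·(34.8, 15.28) = (2.704, 2.4544)
(p₃, q₃) = (2.704, 2.4544) − 0.02·(13.344, 27.6032) = (2.43712, 1.902336)

(2.43712, 1.902336)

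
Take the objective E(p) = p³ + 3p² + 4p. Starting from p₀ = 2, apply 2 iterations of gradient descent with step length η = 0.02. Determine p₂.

1.062784

E′(p) = 3p² + 6p + 4
p₁ = 2 − 0.02·28 = 1.44
p₂ = 1.44 − 0.02·18.8608 = 1.062784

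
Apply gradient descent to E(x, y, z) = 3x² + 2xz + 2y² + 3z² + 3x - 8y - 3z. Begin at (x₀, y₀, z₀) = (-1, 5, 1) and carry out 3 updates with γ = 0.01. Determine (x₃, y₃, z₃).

(-0.971184, 4.654208, 0.971184)

∇E = (6x + 2z + 3, 4y - 8, 2x + 6z - 3)
(x₁, y₁, z₁) = (-1, 5, 1) − 0.01·(-1, 12, 1) = (-0.99, 4.88, 0.99)
(x₂, y₂, z₂) = (-0.99, 4.88, 0.99) − 0.01·(-0.96, 11.52, 0.96) = (-0.9804, 4.7648, 0.9804)
(x₃, y₃, z₃) = (-0.9804, 4.7648, 0.9804) − 0.01·(-0.9216, 11.0592, 0.9216) = (-0.971184, 4.654208, 0.971184)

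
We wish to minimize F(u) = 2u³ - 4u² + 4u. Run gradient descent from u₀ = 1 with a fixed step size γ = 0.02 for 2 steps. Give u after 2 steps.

0.923008

F′(u) = 6u² - 8u + 4
Step 1: F′(1) = 2; u₁ = 1 − 0.02·2 = 0.96
Step 2: F′(0.96) = 1.8496; u₂ = 0.96 − 0.02·1.8496 = 0.923008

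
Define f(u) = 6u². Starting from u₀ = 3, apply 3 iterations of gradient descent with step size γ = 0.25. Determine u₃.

f′(u) = 12u
Step 1: f′(3) = 36; u₁ = 3 − 0.25·36 = -6
Step 2: f′(-6) = -72; u₂ = -6 − 0.25·(-72) = 12
Step 3: f′(12) = 144; u₃ = 12 − 0.25·144 = -24

-24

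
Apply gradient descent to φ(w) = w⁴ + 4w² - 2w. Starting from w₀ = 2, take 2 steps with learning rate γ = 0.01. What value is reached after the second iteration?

φ′(w) = 4w³ + 8w - 2
w₁ = 2 − 0.01·46 = 1.54
w₂ = 1.54 − 0.01·24.929056 = 1.29070944

1.29070944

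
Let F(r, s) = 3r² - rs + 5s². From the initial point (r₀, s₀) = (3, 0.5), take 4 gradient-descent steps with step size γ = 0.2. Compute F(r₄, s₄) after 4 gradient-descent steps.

0.30396416

∇F = (6r - s, -r + 10s)
Step 1: at (3, 0.5), ∇F = (17.5, 2) → (3, 0.5) − 0.2·(17.5, 2) = (-0.5, 0.1)
Step 2: at (-0.5, 0.1), ∇F = (-3.1, 1.5) → (-0.5, 0.1) − 0.2·(-3.1, 1.5) = (0.12, -0.2)
Step 3: at (0.12, -0.2), ∇F = (0.92, -2.12) → (0.12, -0.2) − 0.2·(0.92, -2.12) = (-0.064, 0.224)
Step 4: at (-0.064, 0.224), ∇F = (-0.608, 2.304) → (-0.064, 0.224) − 0.2·(-0.608, 2.304) = (0.0576, -0.2368)
F(0.0576, -0.2368) = 0.30396416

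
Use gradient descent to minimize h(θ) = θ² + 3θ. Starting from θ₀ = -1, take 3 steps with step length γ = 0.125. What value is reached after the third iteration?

h′(θ) = 2θ + 3
Step 1: h′(-1) = 1; θ₁ = -1 − 0.125·1 = -1.125
Step 2: h′(-1.125) = 0.75; θ₂ = -1.125 − 0.125·0.75 = -1.21875
Step 3: h′(-1.21875) = 0.5625; θ₃ = -1.21875 − 0.125·0.5625 = -1.2890625

-1.2890625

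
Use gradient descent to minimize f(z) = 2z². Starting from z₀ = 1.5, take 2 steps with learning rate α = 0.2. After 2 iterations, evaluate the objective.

0.0072

f′(z) = 4z
z₁ = 1.5 − 0.2·6 = 0.3
z₂ = 0.3 − 0.2·1.2 = 0.06
f(0.06) = 0.0072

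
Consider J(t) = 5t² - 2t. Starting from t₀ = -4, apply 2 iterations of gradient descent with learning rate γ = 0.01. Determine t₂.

-3.202

J′(t) = 10t - 2
Step 1: J′(-4) = -42; t₁ = -4 − 0.01·(-42) = -3.58
Step 2: J′(-3.58) = -37.8; t₂ = -3.58 − 0.01·(-37.8) = -3.202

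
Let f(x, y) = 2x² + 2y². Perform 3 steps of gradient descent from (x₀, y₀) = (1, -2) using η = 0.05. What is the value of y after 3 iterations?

∇f = (4x, 4y)
(x₁, y₁) = (1, -2) − 0.05·(4, -8) = (0.8, -1.6)
(x₂, y₂) = (0.8, -1.6) − 0.05·(3.2, -6.4) = (0.64, -1.28)
(x₃, y₃) = (0.64, -1.28) − 0.05·(2.56, -5.12) = (0.512, -1.024)
y = -1.024

-1.024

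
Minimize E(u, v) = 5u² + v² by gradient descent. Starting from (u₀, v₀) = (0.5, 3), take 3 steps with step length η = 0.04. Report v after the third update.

∇E = (10u, 2v)
Step 1: at (0.5, 3), ∇E = (5, 6) → (0.5, 3) − 0.04·(5, 6) = (0.3, 2.76)
Step 2: at (0.3, 2.76), ∇E = (3, 5.52) → (0.3, 2.76) − 0.04·(3, 5.52) = (0.18, 2.5392)
Step 3: at (0.18, 2.5392), ∇E = (1.8, 5.0784) → (0.18, 2.5392) − 0.04·(1.8, 5.0784) = (0.108, 2.336064)
v = 2.336064

2.336064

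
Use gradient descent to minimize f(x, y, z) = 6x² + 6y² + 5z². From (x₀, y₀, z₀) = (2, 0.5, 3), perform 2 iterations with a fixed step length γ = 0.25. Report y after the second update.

∇f = (12x, 12y, 10z)
Step 1: at (2, 0.5, 3), ∇f = (24, 6, 30) → (2, 0.5, 3) − 0.25·(24, 6, 30) = (-4, -1, -4.5)
Step 2: at (-4, -1, -4.5), ∇f = (-48, -12, -45) → (-4, -1, -4.5) − 0.25·(-48, -12, -45) = (8, 2, 6.75)
y = 2

2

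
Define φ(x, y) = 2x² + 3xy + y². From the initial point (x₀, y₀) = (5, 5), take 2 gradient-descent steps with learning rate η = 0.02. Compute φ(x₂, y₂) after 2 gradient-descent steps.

∇φ = (4x + 3y, 3x + 2y)
Step 1: at (5, 5), ∇φ = (35, 25) → (5, 5) − 0.02·(35, 25) = (4.3, 4.5)
Step 2: at (4.3, 4.5), ∇φ = (30.7, 21.9) → (4.3, 4.5) − 0.02·(30.7, 21.9) = (3.686, 4.062)
φ(3.686, 4.062) = 88.590632

88.590632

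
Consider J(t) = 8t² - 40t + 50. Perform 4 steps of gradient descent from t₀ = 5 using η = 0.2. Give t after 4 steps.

61.064

J′(t) = 16t - 40
Step 1: J′(5) = 40; t₁ = 5 − 0.2·40 = -3
Step 2: J′(-3) = -88; t₂ = -3 − 0.2·(-88) = 14.6
Step 3: J′(14.6) = 193.6; t₃ = 14.6 − 0.2·193.6 = -24.12
Step 4: J′(-24.12) = -425.92; t₄ = -24.12 − 0.2·(-425.92) = 61.064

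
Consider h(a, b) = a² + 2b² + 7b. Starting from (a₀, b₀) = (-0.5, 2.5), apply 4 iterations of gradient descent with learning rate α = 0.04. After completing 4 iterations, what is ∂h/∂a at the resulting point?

∇h = (2a, 4b + 7)
(a₁, b₁) = (-0.5, 2.5) − 0.04·(-1, 17) = (-0.46, 1.82)
(a₂, b₂) = (-0.46, 1.82) − 0.04·(-0.92, 14.28) = (-0.4232, 1.2488)
(a₃, b₃) = (-0.4232, 1.2488) − 0.04·(-0.8464, 11.9952) = (-0.389344, 0.768992)
(a₄, b₄) = (-0.389344, 0.768992) − 0.04·(-0.778688, 10.075968) = (-0.35819648, 0.36595328)
∂h/∂a at (-0.35819648, 0.36595328) = -0.71639296

-0.71639296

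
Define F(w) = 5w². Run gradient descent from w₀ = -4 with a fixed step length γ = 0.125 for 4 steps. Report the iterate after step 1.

1

F′(w) = 10w
w₁ = -4 − 0.125·(-40) = 1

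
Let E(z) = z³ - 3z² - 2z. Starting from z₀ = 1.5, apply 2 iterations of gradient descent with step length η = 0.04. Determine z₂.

1.816132

E′(z) = 3z² - 6z - 2
z₁ = 1.5 − 0.04·(-4.25) = 1.67
z₂ = 1.67 − 0.04·(-3.6533) = 1.816132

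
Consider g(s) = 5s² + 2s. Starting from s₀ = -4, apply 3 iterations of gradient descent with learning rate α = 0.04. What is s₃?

g′(s) = 10s + 2
s₁ = -4 − 0.04·(-38) = -2.48
s₂ = -2.48 − 0.04·(-22.8) = -1.568
s₃ = -1.568 − 0.04·(-13.68) = -1.0208

-1.0208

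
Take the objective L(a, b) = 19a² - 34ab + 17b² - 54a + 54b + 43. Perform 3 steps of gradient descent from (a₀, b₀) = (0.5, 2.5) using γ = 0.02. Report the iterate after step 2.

∇L = (38a - 34b - 54, -34a + 34b + 54)
Step 1: at (0.5, 2.5), ∇L = (-120, 122) → (0.5, 2.5) − 0.02·(-120, 122) = (2.9, 0.06)
Step 2: at (2.9, 0.06), ∇L = (54.16, -42.56) → (2.9, 0.06) − 0.02·(54.16, -42.56) = (1.8168, 0.9112)

(1.8168, 0.9112)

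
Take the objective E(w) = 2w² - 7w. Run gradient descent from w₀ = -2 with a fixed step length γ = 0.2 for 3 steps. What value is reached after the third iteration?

1.72

E′(w) = 4w - 7
w₁ = -2 − 0.2·(-15) = 1
w₂ = 1 − 0.2·(-3) = 1.6
w₃ = 1.6 − 0.2·(-0.6) = 1.72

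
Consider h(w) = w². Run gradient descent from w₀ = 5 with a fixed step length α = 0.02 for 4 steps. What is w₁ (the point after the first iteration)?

4.8

h′(w) = 2w
w₁ = 5 − 0.02·10 = 4.8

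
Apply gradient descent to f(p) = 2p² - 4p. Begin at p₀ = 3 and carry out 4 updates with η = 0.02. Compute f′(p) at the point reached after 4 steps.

f′(p) = 4p - 4
p₁ = 3 − 0.02·8 = 2.84
p₂ = 2.84 − 0.02·7.36 = 2.6928
p₃ = 2.6928 − 0.02·6.7712 = 2.557376
p₄ = 2.557376 − 0.02·6.229504 = 2.43278592
f′(p) at (2.43278592) = 5.73114368

5.73114368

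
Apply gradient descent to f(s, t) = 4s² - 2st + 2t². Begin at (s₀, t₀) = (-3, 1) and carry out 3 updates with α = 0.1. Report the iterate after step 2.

∇f = (8s - 2t, -2s + 4t)
Step 1: at (-3, 1), ∇f = (-26, 10) → (-3, 1) − 0.1·(-26, 10) = (-0.4, 0)
Step 2: at (-0.4, 0), ∇f = (-3.2, 0.8) → (-0.4, 0) − 0.1·(-3.2, 0.8) = (-0.08, -0.08)

(-0.08, -0.08)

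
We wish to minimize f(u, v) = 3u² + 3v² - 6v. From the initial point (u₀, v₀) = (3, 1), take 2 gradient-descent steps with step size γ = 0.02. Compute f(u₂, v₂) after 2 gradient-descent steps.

13.19177472

∇f = (6u, 6v - 6)
Step 1: at (3, 1), ∇f = (18, 0) → (3, 1) − 0.02·(18, 0) = (2.64, 1)
Step 2: at (2.64, 1), ∇f = (15.84, 0) → (2.64, 1) − 0.02·(15.84, 0) = (2.3232, 1)
f(2.3232, 1) = 13.19177472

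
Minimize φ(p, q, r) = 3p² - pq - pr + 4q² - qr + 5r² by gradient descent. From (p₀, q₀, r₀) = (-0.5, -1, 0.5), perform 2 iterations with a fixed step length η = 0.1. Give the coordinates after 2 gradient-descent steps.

∇φ = (6p - q - r, -p + 8q - r, -p - q + 10r)
Step 1: at (-0.5, -1, 0.5), ∇φ = (-2.5, -8, 6.5) → (-0.5, -1, 0.5) − 0.1·(-2.5, -8, 6.5) = (-0.25, -0.2, -0.15)
Step 2: at (-0.25, -0.2, -0.15), ∇φ = (-1.15, -1.2, -1.05) → (-0.25, -0.2, -0.15) − 0.1·(-1.15, -1.2, -1.05) = (-0.135, -0.08, -0.045)

(-0.135, -0.08, -0.045)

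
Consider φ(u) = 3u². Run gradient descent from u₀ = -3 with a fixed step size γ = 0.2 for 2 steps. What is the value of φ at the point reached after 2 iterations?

φ′(u) = 6u
Step 1: φ′(-3) = -18; u₁ = -3 − 0.2·(-18) = 0.6
Step 2: φ′(0.6) = 3.6; u₂ = 0.6 − 0.2·3.6 = -0.12
φ(-0.12) = 0.0432

0.0432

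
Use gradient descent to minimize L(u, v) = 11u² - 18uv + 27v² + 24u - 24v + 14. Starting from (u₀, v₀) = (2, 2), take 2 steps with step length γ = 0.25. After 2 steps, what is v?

104

∇L = (22u - 18v + 24, -18u + 54v - 24)
(u₁, v₁) = (2, 2) − 0.25·(32, 48) = (-6, -10)
(u₂, v₂) = (-6, -10) − 0.25·(72, -456) = (-24, 104)
v = 104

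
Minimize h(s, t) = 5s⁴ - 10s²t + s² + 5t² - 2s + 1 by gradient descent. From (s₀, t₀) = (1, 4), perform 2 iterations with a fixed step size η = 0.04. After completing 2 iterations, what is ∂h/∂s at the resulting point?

∇h = (20s³ - 20st + 2s - 2, -10s² + 10t)
(s₁, t₁) = (1, 4) − 0.04·(-60, 30) = (3.4, 2.8)
(s₂, t₂) = (3.4, 2.8) − 0.04·(600.48, -87.6) = (-20.6192, 6.304)
∂h/∂s at (-20.6192, 6.304) = -172769.20816459776

-172769.20816459776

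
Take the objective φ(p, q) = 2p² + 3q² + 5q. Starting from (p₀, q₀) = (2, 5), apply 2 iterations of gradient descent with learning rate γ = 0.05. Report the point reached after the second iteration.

(1.28, 2.025)

∇φ = (4p, 6q + 5)
(p₁, q₁) = (2, 5) − 0.05·(8, 35) = (1.6, 3.25)
(p₂, q₂) = (1.6, 3.25) − 0.05·(6.4, 24.5) = (1.28, 2.025)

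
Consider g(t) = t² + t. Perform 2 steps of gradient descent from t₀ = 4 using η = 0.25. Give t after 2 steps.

g′(t) = 2t + 1
t₁ = 4 − 0.25·9 = 1.75
t₂ = 1.75 − 0.25·4.5 = 0.625

0.625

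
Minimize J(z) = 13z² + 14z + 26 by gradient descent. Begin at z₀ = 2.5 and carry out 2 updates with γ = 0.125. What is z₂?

14.84375

J′(z) = 26z + 14
Step 1: J′(2.5) = 79; z₁ = 2.5 − 0.125·79 = -7.375
Step 2: J′(-7.375) = -177.75; z₂ = -7.375 − 0.125·(-177.75) = 14.84375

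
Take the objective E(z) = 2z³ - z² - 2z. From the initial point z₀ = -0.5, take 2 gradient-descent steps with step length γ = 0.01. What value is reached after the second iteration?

E′(z) = 6z² - 2z - 2
Step 1: E′(-0.5) = 0.5; z₁ = -0.5 − 0.01·0.5 = -0.505
Step 2: E′(-0.505) = 0.54015; z₂ = -0.505 − 0.01·0.54015 = -0.5104015

-0.5104015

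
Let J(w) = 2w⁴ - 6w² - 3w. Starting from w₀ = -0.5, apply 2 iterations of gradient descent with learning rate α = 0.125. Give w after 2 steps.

-1.078125

J′(w) = 8w³ - 12w - 3
w₁ = -0.5 − 0.125·2 = -0.75
w₂ = -0.75 − 0.125·2.625 = -1.078125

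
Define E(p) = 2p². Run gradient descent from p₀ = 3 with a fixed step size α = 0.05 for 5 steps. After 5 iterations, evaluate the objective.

1.9327352832

E′(p) = 4p
p₁ = 3 − 0.05·12 = 2.4
p₂ = 2.4 − 0.05·9.6 = 1.92
p₃ = 1.92 − 0.05·7.68 = 1.536
p₄ = 1.536 − 0.05·6.144 = 1.2288
p₅ = 1.2288 − 0.05·4.9152 = 0.98304
E(0.98304) = 1.9327352832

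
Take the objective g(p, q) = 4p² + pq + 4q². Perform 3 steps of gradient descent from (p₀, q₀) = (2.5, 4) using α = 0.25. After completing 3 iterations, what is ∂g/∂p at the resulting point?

∇g = (8p + q, p + 8q)
Step 1: at (2.5, 4), ∇g = (24, 34.5) → (2.5, 4) − 0.25·(24, 34.5) = (-3.5, -4.625)
Step 2: at (-3.5, -4.625), ∇g = (-32.625, -40.5) → (-3.5, -4.625) − 0.25·(-32.625, -40.5) = (4.65625, 5.5)
Step 3: at (4.65625, 5.5), ∇g = (42.75, 48.65625) → (4.65625, 5.5) − 0.25·(42.75, 48.65625) = (-6.03125, -6.6640625)
∂g/∂p at (-6.03125, -6.6640625) = -54.9140625

-54.9140625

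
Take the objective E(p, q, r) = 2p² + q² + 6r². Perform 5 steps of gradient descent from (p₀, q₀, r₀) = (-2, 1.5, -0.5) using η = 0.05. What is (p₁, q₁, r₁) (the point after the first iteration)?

∇E = (4p, 2q, 12r)
Step 1: at (-2, 1.5, -0.5), ∇E = (-8, 3, -6) → (-2, 1.5, -0.5) − 0.05·(-8, 3, -6) = (-1.6, 1.35, -0.2)

(-1.6, 1.35, -0.2)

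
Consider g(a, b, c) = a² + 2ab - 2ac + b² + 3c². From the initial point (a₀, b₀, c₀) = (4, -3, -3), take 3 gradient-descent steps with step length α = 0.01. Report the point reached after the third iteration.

∇g = (2a + 2b - 2c, 2a + 2b, -2a + 6c)
(a₁, b₁, c₁) = (4, -3, -3) − 0.01·(8, 2, -26) = (3.92, -3.02, -2.74)
(a₂, b₂, c₂) = (3.92, -3.02, -2.74) − 0.01·(7.28, 1.8, -24.28) = (3.8472, -3.038, -2.4972)
(a₃, b₃, c₃) = (3.8472, -3.038, -2.4972) − 0.01·(6.6128, 1.6184, -22.6776) = (3.781072, -3.054184, -2.270424)

(3.781072, -3.054184, -2.270424)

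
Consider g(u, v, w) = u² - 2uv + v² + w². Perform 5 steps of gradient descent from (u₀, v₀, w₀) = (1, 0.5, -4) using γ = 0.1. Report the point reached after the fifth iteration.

(0.76944, 0.73056, -1.31072)

∇g = (2u - 2v, -2u + 2v, 2w)
Step 1: at (1, 0.5, -4), ∇g = (1, -1, -8) → (1, 0.5, -4) − 0.1·(1, -1, -8) = (0.9, 0.6, -3.2)
Step 2: at (0.9, 0.6, -3.2), ∇g = (0.6, -0.6, -6.4) → (0.9, 0.6, -3.2) − 0.1·(0.6, -0.6, -6.4) = (0.84, 0.66, -2.56)
Step 3: at (0.84, 0.66, -2.56), ∇g = (0.36, -0.36, -5.12) → (0.84, 0.66, -2.56) − 0.1·(0.36, -0.36, -5.12) = (0.804, 0.696, -2.048)
Step 4: at (0.804, 0.696, -2.048), ∇g = (0.216, -0.216, -4.096) → (0.804, 0.696, -2.048) − 0.1·(0.216, -0.216, -4.096) = (0.7824, 0.7176, -1.6384)
Step 5: at (0.7824, 0.7176, -1.6384), ∇g = (0.1296, -0.1296, -3.2768) → (0.7824, 0.7176, -1.6384) − 0.1·(0.1296, -0.1296, -3.2768) = (0.76944, 0.73056, -1.31072)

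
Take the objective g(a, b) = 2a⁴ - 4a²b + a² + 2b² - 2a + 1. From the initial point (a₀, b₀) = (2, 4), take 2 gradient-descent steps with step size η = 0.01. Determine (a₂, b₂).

(1.97300864, 3.996816)

∇g = (8a³ - 8ab + 2a - 2, -4a² + 4b)
Step 1: at (2, 4), ∇g = (2, 0) → (2, 4) − 0.01·(2, 0) = (1.98, 4)
Step 2: at (1.98, 4), ∇g = (0.699136, 0.3184) → (1.98, 4) − 0.01·(0.699136, 0.3184) = (1.97300864, 3.996816)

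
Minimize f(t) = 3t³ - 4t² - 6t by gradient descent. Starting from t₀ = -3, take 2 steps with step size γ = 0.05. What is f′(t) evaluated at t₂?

14188.160328890625

f′(t) = 9t² - 8t - 6
Step 1: f′(-3) = 99; t₁ = -3 − 0.05·99 = -7.95
Step 2: f′(-7.95) = 626.4225; t₂ = -7.95 − 0.05·626.4225 = -39.271125
f′(t) at (-39.271125) = 14188.160328890625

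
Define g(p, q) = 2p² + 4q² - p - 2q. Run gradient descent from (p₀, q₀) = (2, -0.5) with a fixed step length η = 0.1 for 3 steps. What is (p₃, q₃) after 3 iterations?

∇g = (4p - 1, 8q - 2)
Step 1: at (2, -0.5), ∇g = (7, -6) → (2, -0.5) − 0.1·(7, -6) = (1.3, 0.1)
Step 2: at (1.3, 0.1), ∇g = (4.2, -1.2) → (1.3, 0.1) − 0.1·(4.2, -1.2) = (0.88, 0.22)
Step 3: at (0.88, 0.22), ∇g = (2.52, -0.24) → (0.88, 0.22) − 0.1·(2.52, -0.24) = (0.628, 0.244)

(0.628, 0.244)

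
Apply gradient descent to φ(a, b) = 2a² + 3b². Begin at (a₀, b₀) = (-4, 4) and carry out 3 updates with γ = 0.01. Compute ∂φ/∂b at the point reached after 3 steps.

∇φ = (4a, 6b)
Step 1: at (-4, 4), ∇φ = (-16, 24) → (-4, 4) − 0.01·(-16, 24) = (-3.84, 3.76)
Step 2: at (-3.84, 3.76), ∇φ = (-15.36, 22.56) → (-3.84, 3.76) − 0.01·(-15.36, 22.56) = (-3.6864, 3.5344)
Step 3: at (-3.6864, 3.5344), ∇φ = (-14.7456, 21.2064) → (-3.6864, 3.5344) − 0.01·(-14.7456, 21.2064) = (-3.538944, 3.322336)
∂φ/∂b at (-3.538944, 3.322336) = 19.934016

19.934016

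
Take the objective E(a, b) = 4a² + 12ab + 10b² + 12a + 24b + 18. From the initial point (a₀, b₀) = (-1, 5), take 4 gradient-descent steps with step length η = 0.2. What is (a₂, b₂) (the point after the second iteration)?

(47.64, 80.52)

∇E = (8a + 12b + 12, 12a + 20b + 24)
(a₁, b₁) = (-1, 5) − 0.2·(64, 112) = (-13.8, -17.4)
(a₂, b₂) = (-13.8, -17.4) − 0.2·(-307.2, -489.6) = (47.64, 80.52)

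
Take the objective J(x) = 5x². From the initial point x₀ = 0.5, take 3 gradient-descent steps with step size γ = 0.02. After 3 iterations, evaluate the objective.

0.32768

J′(x) = 10x
x₁ = 0.5 − 0.02·5 = 0.4
x₂ = 0.4 − 0.02·4 = 0.32
x₃ = 0.32 − 0.02·3.2 = 0.256
J(0.256) = 0.32768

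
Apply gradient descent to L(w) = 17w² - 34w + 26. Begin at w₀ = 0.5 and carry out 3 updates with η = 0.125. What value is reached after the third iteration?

L′(w) = 34w - 34
Step 1: L′(0.5) = -17; w₁ = 0.5 − 0.125·(-17) = 2.625
Step 2: L′(2.625) = 55.25; w₂ = 2.625 − 0.125·55.25 = -4.28125
Step 3: L′(-4.28125) = -179.5625; w₃ = -4.28125 − 0.125·(-179.5625) = 18.1640625

18.1640625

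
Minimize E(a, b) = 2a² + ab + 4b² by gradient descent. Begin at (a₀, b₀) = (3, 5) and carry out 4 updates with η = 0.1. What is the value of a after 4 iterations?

∇E = (4a + b, a + 8b)
Step 1: at (3, 5), ∇E = (17, 43) → (3, 5) − 0.1·(17, 43) = (1.3, 0.7)
Step 2: at (1.3, 0.7), ∇E = (5.9, 6.9) → (1.3, 0.7) − 0.1·(5.9, 6.9) = (0.71, 0.01)
Step 3: at (0.71, 0.01), ∇E = (2.85, 0.79) → (0.71, 0.01) − 0.1·(2.85, 0.79) = (0.425, -0.069)
Step 4: at (0.425, -0.069), ∇E = (1.631, -0.127) → (0.425, -0.069) − 0.1·(1.631, -0.127) = (0.2619, -0.0563)
a = 0.2619

0.2619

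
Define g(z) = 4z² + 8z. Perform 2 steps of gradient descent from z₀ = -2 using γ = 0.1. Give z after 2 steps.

-1.04

g′(z) = 8z + 8
z₁ = -2 − 0.1·(-8) = -1.2
z₂ = -1.2 − 0.1·(-1.6) = -1.04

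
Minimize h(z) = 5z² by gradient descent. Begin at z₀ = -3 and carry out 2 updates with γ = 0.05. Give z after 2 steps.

-0.75

h′(z) = 10z
z₁ = -3 − 0.05·(-30) = -1.5
z₂ = -1.5 − 0.05·(-15) = -0.75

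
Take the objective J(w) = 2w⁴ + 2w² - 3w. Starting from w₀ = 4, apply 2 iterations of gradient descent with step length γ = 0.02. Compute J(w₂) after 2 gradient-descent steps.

J′(w) = 8w³ + 4w - 3
w₁ = 4 − 0.02·525 = -6.5
w₂ = -6.5 − 0.02·(-2226) = 38.02
J(38.02) = 4181835.43443232

4181835.43443232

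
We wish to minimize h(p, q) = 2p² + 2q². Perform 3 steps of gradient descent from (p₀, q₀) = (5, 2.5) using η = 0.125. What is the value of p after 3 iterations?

0.625

∇h = (4p, 4q)
Step 1: at (5, 2.5), ∇h = (20, 10) → (5, 2.5) − 0.125·(20, 10) = (2.5, 1.25)
Step 2: at (2.5, 1.25), ∇h = (10, 5) → (2.5, 1.25) − 0.125·(10, 5) = (1.25, 0.625)
Step 3: at (1.25, 0.625), ∇h = (5, 2.5) → (1.25, 0.625) − 0.125·(5, 2.5) = (0.625, 0.3125)
p = 0.625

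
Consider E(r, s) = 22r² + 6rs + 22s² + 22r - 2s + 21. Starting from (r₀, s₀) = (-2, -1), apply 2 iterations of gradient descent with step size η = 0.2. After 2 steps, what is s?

-97.16

∇E = (44r + 6s + 22, 6r + 44s - 2)
Step 1: at (-2, -1), ∇E = (-72, -58) → (-2, -1) − 0.2·(-72, -58) = (12.4, 10.6)
Step 2: at (12.4, 10.6), ∇E = (631.2, 538.8) → (12.4, 10.6) − 0.2·(631.2, 538.8) = (-113.84, -97.16)
s = -97.16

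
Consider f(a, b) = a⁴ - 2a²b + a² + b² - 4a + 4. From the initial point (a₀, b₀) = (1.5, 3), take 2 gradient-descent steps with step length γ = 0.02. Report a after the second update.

1.67427352

∇f = (4a³ - 4ab + 2a - 4, -2a² + 2b)
Step 1: at (1.5, 3), ∇f = (-5.5, 1.5) → (1.5, 3) − 0.02·(-5.5, 1.5) = (1.61, 2.97)
Step 2: at (1.61, 2.97), ∇f = (-3.213676, 0.7558) → (1.61, 2.97) − 0.02·(-3.213676, 0.7558) = (1.67427352, 2.954884)
a = 1.67427352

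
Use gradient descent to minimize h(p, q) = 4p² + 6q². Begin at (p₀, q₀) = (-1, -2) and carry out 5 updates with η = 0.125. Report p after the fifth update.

0

∇h = (8p, 12q)
Step 1: at (-1, -2), ∇h = (-8, -24) → (-1, -2) − 0.125·(-8, -24) = (0, 1)
Step 2: at (0, 1), ∇h = (0, 12) → (0, 1) − 0.125·(0, 12) = (0, -0.5)
Step 3: at (0, -0.5), ∇h = (0, -6) → (0, -0.5) − 0.125·(0, -6) = (0, 0.25)
Step 4: at (0, 0.25), ∇h = (0, 3) → (0, 0.25) − 0.125·(0, 3) = (0, -0.125)
Step 5: at (0, -0.125), ∇h = (0, -1.5) → (0, -0.125) − 0.125·(0, -1.5) = (0, 0.0625)
p = 0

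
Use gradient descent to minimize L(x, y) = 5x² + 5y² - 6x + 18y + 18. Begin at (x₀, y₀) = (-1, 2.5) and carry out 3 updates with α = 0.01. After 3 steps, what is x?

-0.5664

∇L = (10x - 6, 10y + 18)
(x₁, y₁) = (-1, 2.5) − 0.01·(-16, 43) = (-0.84, 2.07)
(x₂, y₂) = (-0.84, 2.07) − 0.01·(-14.4, 38.7) = (-0.696, 1.683)
(x₃, y₃) = (-0.696, 1.683) − 0.01·(-12.96, 34.83) = (-0.5664, 1.3347)
x = -0.5664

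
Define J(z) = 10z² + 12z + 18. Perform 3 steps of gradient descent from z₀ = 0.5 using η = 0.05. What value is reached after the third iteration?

-0.6

J′(z) = 20z + 12
Step 1: J′(0.5) = 22; z₁ = 0.5 − 0.05·22 = -0.6
Step 2: J′(-0.6) = 0; z₂ = -0.6 − 0.05·0 = -0.6
Step 3: J′(-0.6) = 0; z₃ = -0.6 − 0.05·0 = -0.6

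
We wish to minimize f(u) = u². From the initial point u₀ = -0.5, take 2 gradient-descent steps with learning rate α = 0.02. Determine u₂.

f′(u) = 2u
Step 1: f′(-0.5) = -1; u₁ = -0.5 − 0.02·(-1) = -0.48
Step 2: f′(-0.48) = -0.96; u₂ = -0.48 − 0.02·(-0.96) = -0.4608

-0.4608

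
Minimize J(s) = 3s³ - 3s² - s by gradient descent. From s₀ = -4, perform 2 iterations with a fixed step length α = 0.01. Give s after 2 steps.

J′(s) = 9s² - 6s - 1
s₁ = -4 − 0.01·167 = -5.67
s₂ = -5.67 − 0.01·322.3601 = -8.893601

-8.893601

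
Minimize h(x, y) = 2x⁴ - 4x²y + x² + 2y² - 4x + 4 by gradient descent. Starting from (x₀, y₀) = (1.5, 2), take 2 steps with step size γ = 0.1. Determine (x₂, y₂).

∇h = (8x³ - 8xy + 2x - 4, -4x² + 4y)
Step 1: at (1.5, 2), ∇h = (2, -1) → (1.5, 2) − 0.1·(2, -1) = (1.3, 2.1)
Step 2: at (1.3, 2.1), ∇h = (-5.664, 1.64) → (1.3, 2.1) − 0.1·(-5.664, 1.64) = (1.8664, 1.936)

(1.8664, 1.936)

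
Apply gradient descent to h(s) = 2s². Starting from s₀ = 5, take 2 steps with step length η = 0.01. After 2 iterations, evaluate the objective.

h′(s) = 4s
Step 1: h′(5) = 20; s₁ = 5 − 0.01·20 = 4.8
Step 2: h′(4.8) = 19.2; s₂ = 4.8 − 0.01·19.2 = 4.608
h(4.608) = 42.467328

42.467328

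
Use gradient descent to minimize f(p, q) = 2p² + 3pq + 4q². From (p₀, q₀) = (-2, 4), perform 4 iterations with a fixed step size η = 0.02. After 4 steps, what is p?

-2.1259088

∇f = (4p + 3q, 3p + 8q)
(p₁, q₁) = (-2, 4) − 0.02·(4, 26) = (-2.08, 3.48)
(p₂, q₂) = (-2.08, 3.48) − 0.02·(2.12, 21.6) = (-2.1224, 3.048)
(p₃, q₃) = (-2.1224, 3.048) − 0.02·(0.6544, 18.0168) = (-2.135488, 2.687664)
(p₄, q₄) = (-2.135488, 2.687664) − 0.02·(-0.47896, 15.094848) = (-2.1259088, 2.38576704)
p = -2.1259088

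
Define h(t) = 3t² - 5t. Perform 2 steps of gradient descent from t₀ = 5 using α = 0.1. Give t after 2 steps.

h′(t) = 6t - 5
t₁ = 5 − 0.1·25 = 2.5
t₂ = 2.5 − 0.1·10 = 1.5

1.5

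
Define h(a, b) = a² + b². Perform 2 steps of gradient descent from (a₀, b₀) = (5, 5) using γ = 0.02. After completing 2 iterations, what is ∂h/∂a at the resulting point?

9.216

∇h = (2a, 2b)
(a₁, b₁) = (5, 5) − 0.02·(10, 10) = (4.8, 4.8)
(a₂, b₂) = (4.8, 4.8) − 0.02·(9.6, 9.6) = (4.608, 4.608)
∂h/∂a at (4.608, 4.608) = 9.216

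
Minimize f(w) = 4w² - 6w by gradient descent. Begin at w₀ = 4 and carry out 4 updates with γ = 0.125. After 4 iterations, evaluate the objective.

f′(w) = 8w - 6
Step 1: f′(4) = 26; w₁ = 4 − 0.125·26 = 0.75
Step 2: f′(0.75) = 0; w₂ = 0.75 − 0.125·0 = 0.75
Step 3: f′(0.75) = 0; w₃ = 0.75 − 0.125·0 = 0.75
Step 4: f′(0.75) = 0; w₄ = 0.75 − 0.125·0 = 0.75
f(0.75) = -2.25

-2.25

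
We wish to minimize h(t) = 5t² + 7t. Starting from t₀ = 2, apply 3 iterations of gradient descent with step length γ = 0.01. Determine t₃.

h′(t) = 10t + 7
t₁ = 2 − 0.01·27 = 1.73
t₂ = 1.73 − 0.01·24.3 = 1.487
t₃ = 1.487 − 0.01·21.87 = 1.2683

1.2683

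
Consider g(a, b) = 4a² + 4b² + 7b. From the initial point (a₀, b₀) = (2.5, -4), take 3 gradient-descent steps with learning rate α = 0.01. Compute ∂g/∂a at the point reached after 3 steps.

∇g = (8a, 8b + 7)
(a₁, b₁) = (2.5, -4) − 0.01·(20, -25) = (2.3, -3.75)
(a₂, b₂) = (2.3, -3.75) − 0.01·(18.4, -23) = (2.116, -3.52)
(a₃, b₃) = (2.116, -3.52) − 0.01·(16.928, -21.16) = (1.94672, -3.3084)
∂g/∂a at (1.94672, -3.3084) = 15.57376

15.57376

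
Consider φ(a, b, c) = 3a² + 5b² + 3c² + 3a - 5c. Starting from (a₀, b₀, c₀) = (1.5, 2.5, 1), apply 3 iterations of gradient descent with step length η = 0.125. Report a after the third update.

∇φ = (6a + 3, 10b, 6c - 5)
Step 1: at (1.5, 2.5, 1), ∇φ = (12, 25, 1) → (1.5, 2.5, 1) − 0.125·(12, 25, 1) = (0, -0.625, 0.875)
Step 2: at (0, -0.625, 0.875), ∇φ = (3, -6.25, 0.25) → (0, -0.625, 0.875) − 0.125·(3, -6.25, 0.25) = (-0.375, 0.15625, 0.84375)
Step 3: at (-0.375, 0.15625, 0.84375), ∇φ = (0.75, 1.5625, 0.0625) → (-0.375, 0.15625, 0.84375) − 0.125·(0.75, 1.5625, 0.0625) = (-0.46875, -0.0390625, 0.8359375)
a = -0.46875

-0.46875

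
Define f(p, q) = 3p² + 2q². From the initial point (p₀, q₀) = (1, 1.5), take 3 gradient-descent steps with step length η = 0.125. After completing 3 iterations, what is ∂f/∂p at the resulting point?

0.09375

∇f = (6p, 4q)
(p₁, q₁) = (1, 1.5) − 0.125·(6, 6) = (0.25, 0.75)
(p₂, q₂) = (0.25, 0.75) − 0.125·(1.5, 3) = (0.0625, 0.375)
(p₃, q₃) = (0.0625, 0.375) − 0.125·(0.375, 1.5) = (0.015625, 0.1875)
∂f/∂p at (0.015625, 0.1875) = 0.09375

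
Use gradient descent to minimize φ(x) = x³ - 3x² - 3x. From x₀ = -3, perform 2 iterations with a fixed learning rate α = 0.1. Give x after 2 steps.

φ′(x) = 3x² - 6x - 3
x₁ = -3 − 0.1·42 = -7.2
x₂ = -7.2 − 0.1·195.72 = -26.772

-26.772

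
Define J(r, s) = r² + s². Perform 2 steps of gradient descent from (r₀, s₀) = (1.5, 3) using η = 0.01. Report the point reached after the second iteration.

(1.4406, 2.8812)

∇J = (2r, 2s)
(r₁, s₁) = (1.5, 3) − 0.01·(3, 6) = (1.47, 2.94)
(r₂, s₂) = (1.47, 2.94) − 0.01·(2.94, 5.88) = (1.4406, 2.8812)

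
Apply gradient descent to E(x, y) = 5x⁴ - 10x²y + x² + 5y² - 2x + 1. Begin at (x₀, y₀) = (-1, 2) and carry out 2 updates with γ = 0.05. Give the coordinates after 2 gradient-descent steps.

∇E = (20x³ - 20xy + 2x - 2, -10x² + 10y)
(x₁, y₁) = (-1, 2) − 0.05·(16, 10) = (-1.8, 1.5)
(x₂, y₂) = (-1.8, 1.5) − 0.05·(-68.24, -17.4) = (1.612, 2.37)

(1.612, 2.37)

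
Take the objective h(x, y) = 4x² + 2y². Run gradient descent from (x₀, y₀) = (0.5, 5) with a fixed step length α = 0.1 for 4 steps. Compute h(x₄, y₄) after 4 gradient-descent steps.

∇h = (8x, 4y)
(x₁, y₁) = (0.5, 5) − 0.1·(4, 20) = (0.1, 3)
(x₂, y₂) = (0.1, 3) − 0.1·(0.8, 12) = (0.02, 1.8)
(x₃, y₃) = (0.02, 1.8) − 0.1·(0.16, 7.2) = (0.004, 1.08)
(x₄, y₄) = (0.004, 1.08) − 0.1·(0.032, 4.32) = (0.0008, 0.648)
h(0.0008, 0.648) = 0.83981056

0.83981056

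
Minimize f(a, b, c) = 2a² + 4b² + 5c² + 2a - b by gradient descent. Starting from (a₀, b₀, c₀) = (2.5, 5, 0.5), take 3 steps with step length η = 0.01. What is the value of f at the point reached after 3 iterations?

71.833063779792

∇f = (4a + 2, 8b - 1, 10c)
Step 1: at (2.5, 5, 0.5), ∇f = (12, 39, 5) → (2.5, 5, 0.5) − 0.01·(12, 39, 5) = (2.38, 4.61, 0.45)
Step 2: at (2.38, 4.61, 0.45), ∇f = (11.52, 35.88, 4.5) → (2.38, 4.61, 0.45) − 0.01·(11.52, 35.88, 4.5) = (2.2648, 4.2512, 0.405)
Step 3: at (2.2648, 4.2512, 0.405), ∇f = (11.0592, 33.0096, 4.05) → (2.2648, 4.2512, 0.405) − 0.01·(11.0592, 33.0096, 4.05) = (2.154208, 3.921104, 0.3645)
f(2.154208, 3.921104, 0.3645) = 71.833063779792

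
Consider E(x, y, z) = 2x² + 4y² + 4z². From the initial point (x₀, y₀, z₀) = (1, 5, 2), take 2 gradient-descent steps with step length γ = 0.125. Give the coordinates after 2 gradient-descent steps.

(0.25, 0, 0)

∇E = (4x, 8y, 8z)
(x₁, y₁, z₁) = (1, 5, 2) − 0.125·(4, 40, 16) = (0.5, 0, 0)
(x₂, y₂, z₂) = (0.5, 0, 0) − 0.125·(2, 0, 0) = (0.25, 0, 0)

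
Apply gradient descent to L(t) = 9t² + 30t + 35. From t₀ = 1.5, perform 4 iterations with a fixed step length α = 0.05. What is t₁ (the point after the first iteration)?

-1.35

L′(t) = 18t + 30
Step 1: L′(1.5) = 57; t₁ = 1.5 − 0.05·57 = -1.35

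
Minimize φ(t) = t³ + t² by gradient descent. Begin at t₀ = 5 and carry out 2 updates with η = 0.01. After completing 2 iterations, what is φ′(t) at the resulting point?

44.915072816875

φ′(t) = 3t² + 2t
t₁ = 5 − 0.01·85 = 4.15
t₂ = 4.15 − 0.01·59.9675 = 3.550325
φ′(t) at (3.550325) = 44.915072816875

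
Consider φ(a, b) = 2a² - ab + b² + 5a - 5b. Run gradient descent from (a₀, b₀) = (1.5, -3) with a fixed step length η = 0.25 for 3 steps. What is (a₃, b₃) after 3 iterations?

(-1.046875, 1.3515625)

∇φ = (4a - b + 5, -a + 2b - 5)
Step 1: at (1.5, -3), ∇φ = (14, -12.5) → (1.5, -3) − 0.25·(14, -12.5) = (-2, 0.125)
Step 2: at (-2, 0.125), ∇φ = (-3.125, -2.75) → (-2, 0.125) − 0.25·(-3.125, -2.75) = (-1.21875, 0.8125)
Step 3: at (-1.21875, 0.8125), ∇φ = (-0.6875, -2.15625) → (-1.21875, 0.8125) − 0.25·(-0.6875, -2.15625) = (-1.046875, 1.3515625)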